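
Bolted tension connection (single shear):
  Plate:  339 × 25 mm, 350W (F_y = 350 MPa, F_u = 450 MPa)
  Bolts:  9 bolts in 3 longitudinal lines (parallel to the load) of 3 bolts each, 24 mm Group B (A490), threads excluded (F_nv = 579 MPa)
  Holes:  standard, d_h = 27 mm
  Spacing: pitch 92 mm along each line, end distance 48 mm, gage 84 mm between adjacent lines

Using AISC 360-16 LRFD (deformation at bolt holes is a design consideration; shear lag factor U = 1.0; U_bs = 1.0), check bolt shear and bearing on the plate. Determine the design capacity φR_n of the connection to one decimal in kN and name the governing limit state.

Bolt shear: A_b = π(24)²/4 = 452.39 mm². φR_n = 0.75 × 579 × 452.39 × 9 × 1 = 1768.1 kN.
Bearing (25 mm plate, F_u = 450 MPa): end bolts L_c = 48 − 27/2 = 34.5, R_n = min(1.2×34.5×25×450, 2.4×24×25×450) = 465.75 kN/bolt; interior L_c = 92 − 27 = 65, R_n = 648 kN/bolt. φR_n = 0.75 × (3×465.75 + 6×648) = 3963.9 kN.
Governing: min(1768.1, 3963.9) = 1768.1 kN → bolt shear.

1768.1 kN (bolt shear governs)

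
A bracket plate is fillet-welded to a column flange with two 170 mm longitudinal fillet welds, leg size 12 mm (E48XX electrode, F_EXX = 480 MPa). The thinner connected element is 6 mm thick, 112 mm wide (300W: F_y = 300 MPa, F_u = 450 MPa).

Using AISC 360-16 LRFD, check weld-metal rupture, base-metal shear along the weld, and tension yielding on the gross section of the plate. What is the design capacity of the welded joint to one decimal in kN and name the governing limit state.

Weld metal: throat = 0.707×12 = 8.484 mm, L = 2×170 = 340 mm. φR_n = 0.75 × 0.6 × 480 × 8.484 × 340 = 623.1 kN.
Base metal shear (6 mm plate): yield φR_n = 1.0×0.6×300×6×340 = 367.2 kN; rupture φR_n = 0.75×0.6×450×6×340 = 413.1 kN; take 367.2 kN (yield).
Tension yield (gross): A_g = 112×6 = 672 mm². φR_n = 0.90 × 300 × 672 = 181.4 kN.
Governing: min(623.1, 367.2, 181.4) = 181.4 kN → gross-section yield.

181.4 kN (gross-section yield governs)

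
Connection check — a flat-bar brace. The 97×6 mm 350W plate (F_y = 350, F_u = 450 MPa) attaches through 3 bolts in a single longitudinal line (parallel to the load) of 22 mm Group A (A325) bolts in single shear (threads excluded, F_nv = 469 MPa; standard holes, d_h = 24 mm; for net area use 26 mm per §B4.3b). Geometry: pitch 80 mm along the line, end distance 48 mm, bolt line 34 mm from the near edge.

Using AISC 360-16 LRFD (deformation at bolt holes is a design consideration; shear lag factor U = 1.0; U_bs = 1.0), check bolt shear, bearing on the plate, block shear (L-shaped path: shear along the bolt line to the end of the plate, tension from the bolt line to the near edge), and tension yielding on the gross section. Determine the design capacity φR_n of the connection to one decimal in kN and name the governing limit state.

Bolt shear: A_b = π(22)²/4 = 380.13 mm². φR_n = 0.75 × 469 × 380.13 × 3 × 1 = 401.1 kN.
Bearing (6 mm plate, F_u = 450 MPa): end bolts L_c = 48 − 24/2 = 36, R_n = min(1.2×36×6×450, 2.4×22×6×450) = 116.64 kN/bolt; interior L_c = 80 − 24 = 56, R_n = 142.56 kN/bolt. φR_n = 0.75 × (1×116.64 + 2×142.56) = 301.3 kN.
Block shear: shear path 1×[48+2×80] = 1×208 mm, A_gv = 1248, A_nv = 1×(208 − 2.5×26)×6 = 858 mm²; tension to near edge: (34 − 0.5×26)×6 = 126 mm². R_n = min(0.6×450×858, 0.6×350×1248) + 1.0×450×126 = min(231.66, 262.08) + 56.7 = 288.36 kN. φR_n = 0.75 × 288.36 = 216.3 kN.
Tension yield (gross): A_g = 97×6 = 582 mm². φR_n = 0.90 × 350 × 582 = 183.3 kN.
Governing: min(401.1, 301.3, 216.3, 183.3) = 183.3 kN → gross-section yield.

183.3 kN (gross-section yield governs)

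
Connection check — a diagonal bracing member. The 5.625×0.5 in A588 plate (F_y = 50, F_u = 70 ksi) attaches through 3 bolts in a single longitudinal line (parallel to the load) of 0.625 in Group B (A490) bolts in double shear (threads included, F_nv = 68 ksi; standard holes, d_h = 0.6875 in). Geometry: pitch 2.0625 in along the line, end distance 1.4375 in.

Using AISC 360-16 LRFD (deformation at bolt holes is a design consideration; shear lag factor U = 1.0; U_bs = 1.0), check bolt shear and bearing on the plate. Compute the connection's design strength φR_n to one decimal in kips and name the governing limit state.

Bolt shear: A_b = π(0.625)²/4 = 0.3068 in². φR_n = 0.75 × 68 × 0.3068 × 3 × 2 = 93.9 kips.
Bearing (0.5 in plate, F_u = 70 ksi): end bolts L_c = 1.4375 − 0.6875/2 = 1.09375, R_n = min(1.2×1.09375×0.5×70, 2.4×0.625×0.5×70) = 45.938 kips/bolt; interior L_c = 2.0625 − 0.6875 = 1.375, R_n = 52.5 kips/bolt. φR_n = 0.75 × (1×45.938 + 2×52.5) = 113.2 kips.
Governing: min(93.9, 113.2) = 93.9 kips → bolt shear.

93.9 kips (bolt shear governs)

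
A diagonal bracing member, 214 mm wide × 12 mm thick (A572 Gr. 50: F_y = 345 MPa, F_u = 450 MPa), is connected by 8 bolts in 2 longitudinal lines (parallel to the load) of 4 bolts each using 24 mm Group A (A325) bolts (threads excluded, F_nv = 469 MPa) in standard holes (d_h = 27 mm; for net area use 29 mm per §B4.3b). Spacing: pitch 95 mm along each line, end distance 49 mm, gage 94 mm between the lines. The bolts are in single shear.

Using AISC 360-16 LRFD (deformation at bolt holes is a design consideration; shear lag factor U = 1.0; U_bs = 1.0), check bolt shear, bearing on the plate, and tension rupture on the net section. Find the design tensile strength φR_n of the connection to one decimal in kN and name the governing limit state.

631.8 kN (net-section rupture governs)

Bolt shear: A_b = π(24)²/4 = 452.39 mm². φR_n = 0.75 × 469 × 452.39 × 8 × 1 = 1273.0 kN.
Bearing (12 mm plate, F_u = 450 MPa): end bolts L_c = 49 − 27/2 = 35.5, R_n = min(1.2×35.5×12×450, 2.4×24×12×450) = 230.04 kN/bolt; interior L_c = 95 − 27 = 68, R_n = 311.04 kN/bolt. φR_n = 0.75 × (2×230.04 + 6×311.04) = 1744.7 kN.
Tension rupture (net): A_n = (214 − 2×29)×12 = 1872 mm² (U = 1.0, A_e = A_n). φR_n = 0.75 × 450 × 1872 = 631.8 kN.
Governing: min(1273.0, 1744.7, 631.8) = 631.8 kN → net-section rupture.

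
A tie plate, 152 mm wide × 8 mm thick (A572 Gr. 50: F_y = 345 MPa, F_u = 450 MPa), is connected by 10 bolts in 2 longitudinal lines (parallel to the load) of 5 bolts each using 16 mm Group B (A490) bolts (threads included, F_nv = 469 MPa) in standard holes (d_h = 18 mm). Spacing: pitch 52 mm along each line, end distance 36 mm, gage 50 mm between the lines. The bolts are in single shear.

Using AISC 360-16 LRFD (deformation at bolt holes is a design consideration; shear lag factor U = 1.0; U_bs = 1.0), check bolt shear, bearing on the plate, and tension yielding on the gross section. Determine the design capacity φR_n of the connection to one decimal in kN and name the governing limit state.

377.6 kN (gross-section yield governs)

Bolt shear: A_b = π(16)²/4 = 201.06 mm². φR_n = 0.75 × 469 × 201.06 × 10 × 1 = 707.2 kN.
Bearing (8 mm plate, F_u = 450 MPa): end bolts L_c = 36 − 18/2 = 27, R_n = min(1.2×27×8×450, 2.4×16×8×450) = 116.64 kN/bolt; interior L_c = 52 − 18 = 34, R_n = 138.24 kN/bolt. φR_n = 0.75 × (2×116.64 + 8×138.24) = 1004.4 kN.
Tension yield (gross): A_g = 152×8 = 1216 mm². φR_n = 0.90 × 345 × 1216 = 377.6 kN.
Governing: min(707.2, 1004.4, 377.6) = 377.6 kN → gross-section yield.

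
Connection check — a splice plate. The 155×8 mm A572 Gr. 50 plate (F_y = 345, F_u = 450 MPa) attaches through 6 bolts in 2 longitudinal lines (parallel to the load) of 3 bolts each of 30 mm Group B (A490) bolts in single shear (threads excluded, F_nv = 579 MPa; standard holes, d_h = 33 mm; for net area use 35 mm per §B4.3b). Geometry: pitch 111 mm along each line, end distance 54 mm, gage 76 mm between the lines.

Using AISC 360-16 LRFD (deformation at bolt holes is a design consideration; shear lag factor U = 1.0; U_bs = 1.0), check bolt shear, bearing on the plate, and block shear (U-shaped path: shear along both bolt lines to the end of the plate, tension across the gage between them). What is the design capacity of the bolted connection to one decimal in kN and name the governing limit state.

721.4 kN (block shear governs)

Bolt shear: A_b = π(30)²/4 = 706.86 mm². φR_n = 0.75 × 579 × 706.86 × 6 × 1 = 1841.7 kN.
Bearing (8 mm plate, F_u = 450 MPa): end bolts L_c = 54 − 33/2 = 37.5, R_n = min(1.2×37.5×8×450, 2.4×30×8×450) = 162 kN/bolt; interior L_c = 111 − 33 = 78, R_n = 259.2 kN/bolt. φR_n = 0.75 × (2×162 + 4×259.2) = 1020.6 kN.
Block shear: shear path 2×[54+2×111] = 2×276 mm, A_gv = 4416, A_nv = 2×(276 − 2.5×35)×8 = 3016 mm²; tension across gage: (76 − 1×35)×8 = 328 mm². R_n = min(0.6×450×3016, 0.6×345×4416) + 1.0×450×328 = min(814.32, 914.11) + 147.6 = 961.92 kN. φR_n = 0.75 × 961.92 = 721.4 kN.
Governing: min(1841.7, 1020.6, 721.4) = 721.4 kN → block shear.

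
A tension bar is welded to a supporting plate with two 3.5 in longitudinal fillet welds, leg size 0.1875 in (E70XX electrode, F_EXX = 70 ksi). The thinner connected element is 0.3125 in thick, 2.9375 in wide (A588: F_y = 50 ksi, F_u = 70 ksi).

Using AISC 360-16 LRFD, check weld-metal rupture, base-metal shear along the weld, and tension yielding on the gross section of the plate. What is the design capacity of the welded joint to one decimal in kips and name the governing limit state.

29.2 kips (weld metal governs)

Weld metal: throat = 0.707×0.1875 = 0.13256 in, L = 2×3.5 = 7 in. φR_n = 0.75 × 0.6 × 70 × 0.13256 × 7 = 29.2 kips.
Base metal shear (0.3125 in plate): yield φR_n = 1.0×0.6×50×0.3125×7 = 65.6 kips; rupture φR_n = 0.75×0.6×70×0.3125×7 = 68.9 kips; take 65.6 kips (yield).
Tension yield (gross): A_g = 2.9375×0.3125 = 0.91797 in². φR_n = 0.90 × 50 × 0.91797 = 41.3 kips.
Governing: min(29.2, 65.6, 41.3) = 29.2 kips → weld metal.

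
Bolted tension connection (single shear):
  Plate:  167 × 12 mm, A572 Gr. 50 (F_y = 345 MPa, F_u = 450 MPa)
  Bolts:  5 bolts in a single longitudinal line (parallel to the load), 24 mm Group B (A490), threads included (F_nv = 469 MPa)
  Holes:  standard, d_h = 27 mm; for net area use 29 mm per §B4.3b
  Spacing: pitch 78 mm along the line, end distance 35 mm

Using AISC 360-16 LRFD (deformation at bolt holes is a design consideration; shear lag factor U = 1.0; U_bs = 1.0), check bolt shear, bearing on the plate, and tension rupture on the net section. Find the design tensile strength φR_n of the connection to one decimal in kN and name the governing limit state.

558.9 kN (net-section rupture governs)

Bolt shear: A_b = π(24)²/4 = 452.39 mm². φR_n = 0.75 × 469 × 452.39 × 5 × 1 = 795.6 kN.
Bearing (12 mm plate, F_u = 450 MPa): end bolts L_c = 35 − 27/2 = 21.5, R_n = min(1.2×21.5×12×450, 2.4×24×12×450) = 139.32 kN/bolt; interior L_c = 78 − 27 = 51, R_n = 311.04 kN/bolt. φR_n = 0.75 × (1×139.32 + 4×311.04) = 1037.6 kN.
Tension rupture (net): A_n = (167 − 1×29)×12 = 1656 mm² (U = 1.0, A_e = A_n). φR_n = 0.75 × 450 × 1656 = 558.9 kN.
Governing: min(795.6, 1037.6, 558.9) = 558.9 kN → net-section rupture.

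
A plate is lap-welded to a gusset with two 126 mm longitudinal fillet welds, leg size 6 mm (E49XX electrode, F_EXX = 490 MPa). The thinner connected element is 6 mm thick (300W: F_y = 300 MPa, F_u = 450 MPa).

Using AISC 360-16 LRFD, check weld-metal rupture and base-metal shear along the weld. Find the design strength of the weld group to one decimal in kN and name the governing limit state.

235.7 kN (weld metal governs)

Weld metal: throat = 0.707×6 = 4.242 mm, L = 2×126 = 252 mm. φR_n = 0.75 × 0.6 × 490 × 4.242 × 252 = 235.7 kN.
Base metal shear (6 mm plate): yield φR_n = 1.0×0.6×300×6×252 = 272.2 kN; rupture φR_n = 0.75×0.6×450×6×252 = 306.2 kN; take 272.2 kN (yield).
Governing: min(235.7, 272.2) = 235.7 kN → weld metal.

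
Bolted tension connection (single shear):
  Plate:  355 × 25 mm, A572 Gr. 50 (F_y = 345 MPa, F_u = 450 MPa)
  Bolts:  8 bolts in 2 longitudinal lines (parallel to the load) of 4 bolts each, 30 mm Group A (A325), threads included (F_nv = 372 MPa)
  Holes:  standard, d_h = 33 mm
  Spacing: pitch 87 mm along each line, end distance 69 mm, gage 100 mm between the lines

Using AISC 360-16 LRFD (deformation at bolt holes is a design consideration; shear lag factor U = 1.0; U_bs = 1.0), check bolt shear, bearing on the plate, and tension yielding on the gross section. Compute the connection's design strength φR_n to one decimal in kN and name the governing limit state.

Bolt shear: A_b = π(30)²/4 = 706.86 mm². φR_n = 0.75 × 372 × 706.86 × 8 × 1 = 1577.7 kN.
Bearing (25 mm plate, F_u = 450 MPa): end bolts L_c = 69 − 33/2 = 52.5, R_n = min(1.2×52.5×25×450, 2.4×30×25×450) = 708.75 kN/bolt; interior L_c = 87 − 33 = 54, R_n = 729 kN/bolt. φR_n = 0.75 × (2×708.75 + 6×729) = 4343.6 kN.
Tension yield (gross): A_g = 355×25 = 8875 mm². φR_n = 0.90 × 345 × 8875 = 2755.7 kN.
Governing: min(1577.7, 4343.6, 2755.7) = 1577.7 kN → bolt shear.

1577.7 kN (bolt shear governs)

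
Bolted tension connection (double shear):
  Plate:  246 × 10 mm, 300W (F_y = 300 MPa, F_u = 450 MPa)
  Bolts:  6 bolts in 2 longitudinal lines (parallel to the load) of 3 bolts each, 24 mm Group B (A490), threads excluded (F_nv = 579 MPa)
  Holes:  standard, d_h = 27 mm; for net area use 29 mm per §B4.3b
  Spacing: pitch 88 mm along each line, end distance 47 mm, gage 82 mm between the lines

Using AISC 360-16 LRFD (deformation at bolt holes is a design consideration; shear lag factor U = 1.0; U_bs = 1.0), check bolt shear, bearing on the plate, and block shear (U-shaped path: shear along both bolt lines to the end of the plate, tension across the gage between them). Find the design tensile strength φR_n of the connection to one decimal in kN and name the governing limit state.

781.0 kN (block shear governs)

Bolt shear: A_b = π(24)²/4 = 452.39 mm². φR_n = 0.75 × 579 × 452.39 × 6 × 2 = 2357.4 kN.
Bearing (10 mm plate, F_u = 450 MPa): end bolts L_c = 47 − 27/2 = 33.5, R_n = min(1.2×33.5×10×450, 2.4×24×10×450) = 180.9 kN/bolt; interior L_c = 88 − 27 = 61, R_n = 259.2 kN/bolt. φR_n = 0.75 × (2×180.9 + 4×259.2) = 1049.0 kN.
Block shear: shear path 2×[47+2×88] = 2×223 mm, A_gv = 4460, A_nv = 2×(223 − 2.5×29)×10 = 3010 mm²; tension across gage: (82 − 1×29)×10 = 530 mm². R_n = min(0.6×450×3010, 0.6×300×4460) + 1.0×450×530 = min(812.7, 802.8) + 238.5 = 1041.3 kN. φR_n = 0.75 × 1041.3 = 781.0 kN.
Governing: min(2357.4, 1049.0, 781.0) = 781.0 kN → block shear.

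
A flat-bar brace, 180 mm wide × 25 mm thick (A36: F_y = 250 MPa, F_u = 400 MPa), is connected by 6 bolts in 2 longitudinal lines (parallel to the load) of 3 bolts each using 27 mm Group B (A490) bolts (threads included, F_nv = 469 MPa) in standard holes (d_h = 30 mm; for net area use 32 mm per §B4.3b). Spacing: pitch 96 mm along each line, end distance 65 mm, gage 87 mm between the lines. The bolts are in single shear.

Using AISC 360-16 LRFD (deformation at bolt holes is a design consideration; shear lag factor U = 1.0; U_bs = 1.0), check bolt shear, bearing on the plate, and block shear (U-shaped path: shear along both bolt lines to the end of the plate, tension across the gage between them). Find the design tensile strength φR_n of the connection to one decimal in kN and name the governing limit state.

1208.4 kN (bolt shear governs)

Bolt shear: A_b = π(27)²/4 = 572.56 mm². φR_n = 0.75 × 469 × 572.56 × 6 × 1 = 1208.4 kN.
Bearing (25 mm plate, F_u = 400 MPa): end bolts L_c = 65 − 30/2 = 50, R_n = min(1.2×50×25×400, 2.4×27×25×400) = 600 kN/bolt; interior L_c = 96 − 30 = 66, R_n = 648 kN/bolt. φR_n = 0.75 × (2×600 + 4×648) = 2844.0 kN.
Block shear: shear path 2×[65+2×96] = 2×257 mm, A_gv = 12850, A_nv = 2×(257 − 2.5×32)×25 = 8850 mm²; tension across gage: (87 − 1×32)×25 = 1375 mm². R_n = min(0.6×400×8850, 0.6×250×12850) + 1.0×400×1375 = min(2124, 1927.5) + 550 = 2477.5 kN. φR_n = 0.75 × 2477.5 = 1858.1 kN.
Governing: min(1208.4, 2844.0, 1858.1) = 1208.4 kN → bolt shear.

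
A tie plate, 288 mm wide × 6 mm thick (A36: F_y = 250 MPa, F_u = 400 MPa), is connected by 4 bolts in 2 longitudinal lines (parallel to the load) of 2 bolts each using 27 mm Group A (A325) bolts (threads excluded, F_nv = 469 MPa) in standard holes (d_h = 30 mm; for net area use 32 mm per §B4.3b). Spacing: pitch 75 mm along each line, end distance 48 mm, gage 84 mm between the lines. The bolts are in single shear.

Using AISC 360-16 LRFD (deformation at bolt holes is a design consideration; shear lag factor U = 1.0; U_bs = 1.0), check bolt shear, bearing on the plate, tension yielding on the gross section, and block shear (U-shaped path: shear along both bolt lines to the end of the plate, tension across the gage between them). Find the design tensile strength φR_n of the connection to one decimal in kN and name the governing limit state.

255.6 kN (block shear governs)

Bolt shear: A_b = π(27)²/4 = 572.56 mm². φR_n = 0.75 × 469 × 572.56 × 4 × 1 = 805.6 kN.
Bearing (6 mm plate, F_u = 400 MPa): end bolts L_c = 48 − 30/2 = 33, R_n = min(1.2×33×6×400, 2.4×27×6×400) = 95.04 kN/bolt; interior L_c = 75 − 30 = 45, R_n = 129.6 kN/bolt. φR_n = 0.75 × (2×95.04 + 2×129.6) = 337.0 kN.
Tension yield (gross): A_g = 288×6 = 1728 mm². φR_n = 0.90 × 250 × 1728 = 388.8 kN.
Block shear: shear path 2×[48+1×75] = 2×123 mm, A_gv = 1476, A_nv = 2×(123 − 1.5×32)×6 = 900 mm²; tension across gage: (84 − 1×32)×6 = 312 mm². R_n = min(0.6×400×900, 0.6×250×1476) + 1.0×400×312 = min(216, 221.4) + 124.8 = 340.8 kN. φR_n = 0.75 × 340.8 = 255.6 kN.
Governing: min(805.6, 337.0, 388.8, 255.6) = 255.6 kN → block shear.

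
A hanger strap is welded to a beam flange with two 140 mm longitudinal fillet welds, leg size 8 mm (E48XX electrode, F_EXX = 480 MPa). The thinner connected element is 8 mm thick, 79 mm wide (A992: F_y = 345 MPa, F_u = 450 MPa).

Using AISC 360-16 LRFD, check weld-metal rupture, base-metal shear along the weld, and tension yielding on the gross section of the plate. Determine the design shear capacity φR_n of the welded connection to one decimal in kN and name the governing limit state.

196.2 kN (gross-section yield governs)

Weld metal: throat = 0.707×8 = 5.656 mm, L = 2×140 = 280 mm. φR_n = 0.75 × 0.6 × 480 × 5.656 × 280 = 342.1 kN.
Base metal shear (8 mm plate): yield φR_n = 1.0×0.6×345×8×280 = 463.7 kN; rupture φR_n = 0.75×0.6×450×8×280 = 453.6 kN; take 453.6 kN (rupture).
Tension yield (gross): A_g = 79×8 = 632 mm². φR_n = 0.90 × 345 × 632 = 196.2 kN.
Governing: min(342.1, 453.6, 196.2) = 196.2 kN → gross-section yield.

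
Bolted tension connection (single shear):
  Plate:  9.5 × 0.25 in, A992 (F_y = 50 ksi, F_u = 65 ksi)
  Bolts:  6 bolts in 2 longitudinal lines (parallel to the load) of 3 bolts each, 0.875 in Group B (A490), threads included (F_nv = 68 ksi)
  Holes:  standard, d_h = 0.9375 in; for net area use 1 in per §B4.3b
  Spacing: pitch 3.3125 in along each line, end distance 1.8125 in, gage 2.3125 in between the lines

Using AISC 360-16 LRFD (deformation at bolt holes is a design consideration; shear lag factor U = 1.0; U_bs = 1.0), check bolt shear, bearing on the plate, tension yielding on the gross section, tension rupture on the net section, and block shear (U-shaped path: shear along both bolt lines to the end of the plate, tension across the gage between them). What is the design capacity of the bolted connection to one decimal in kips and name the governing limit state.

91.4 kips (net-section rupture governs)

Bolt shear: A_b = π(0.875)²/4 = 0.60132 in². φR_n = 0.75 × 68 × 0.60132 × 6 × 1 = 184.0 kips.
Bearing (0.25 in plate, F_u = 65 ksi): end bolts L_c = 1.8125 − 0.9375/2 = 1.34375, R_n = min(1.2×1.34375×0.25×65, 2.4×0.875×0.25×65) = 26.203 kips/bolt; interior L_c = 3.3125 − 0.9375 = 2.375, R_n = 34.125 kips/bolt. φR_n = 0.75 × (2×26.203 + 4×34.125) = 141.7 kips.
Tension yield (gross): A_g = 9.5×0.25 = 2.375 in². φR_n = 0.90 × 50 × 2.375 = 106.9 kips.
Tension rupture (net): A_n = (9.5 − 2×1)×0.25 = 1.875 in² (U = 1.0, A_e = A_n). φR_n = 0.75 × 65 × 1.875 = 91.4 kips.
Block shear: shear path 2×[1.8125+2×3.3125] = 2×8.4375 in, A_gv = 4.2188, A_nv = 2×(8.4375 − 2.5×1)×0.25 = 2.9688 in²; tension across gage: (2.3125 − 1×1)×0.25 = 0.32813 in². R_n = min(0.6×65×2.9688, 0.6×50×4.2188) + 1.0×65×0.32813 = min(115.78, 126.56) + 21.328 = 137.11 kips. φR_n = 0.75 × 137.11 = 102.8 kips.
Governing: min(184.0, 141.7, 106.9, 91.4, 102.8) = 91.4 kips → net-section rupture.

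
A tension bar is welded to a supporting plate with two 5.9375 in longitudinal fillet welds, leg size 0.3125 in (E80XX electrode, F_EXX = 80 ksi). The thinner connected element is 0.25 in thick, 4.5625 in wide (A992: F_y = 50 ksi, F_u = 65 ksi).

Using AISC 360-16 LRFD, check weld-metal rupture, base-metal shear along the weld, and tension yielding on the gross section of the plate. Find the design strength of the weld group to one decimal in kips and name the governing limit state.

51.3 kips (gross-section yield governs)

Weld metal: throat = 0.707×0.3125 = 0.22094 in, L = 2×5.9375 = 11.875 in. φR_n = 0.75 × 0.6 × 80 × 0.22094 × 11.875 = 94.5 kips.
Base metal shear (0.25 in plate): yield φR_n = 1.0×0.6×50×0.25×11.875 = 89.1 kips; rupture φR_n = 0.75×0.6×65×0.25×11.875 = 86.8 kips; take 86.8 kips (rupture).
Tension yield (gross): A_g = 4.5625×0.25 = 1.1406 in². φR_n = 0.90 × 50 × 1.1406 = 51.3 kips.
Governing: min(94.5, 86.8, 51.3) = 51.3 kips → gross-section yield.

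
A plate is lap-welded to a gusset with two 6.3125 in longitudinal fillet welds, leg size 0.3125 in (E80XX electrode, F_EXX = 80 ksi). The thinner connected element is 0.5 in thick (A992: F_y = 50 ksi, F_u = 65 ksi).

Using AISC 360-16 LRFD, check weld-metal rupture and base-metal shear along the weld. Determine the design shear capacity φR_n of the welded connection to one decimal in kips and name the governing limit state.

100.4 kips (weld metal governs)

Weld metal: throat = 0.707×0.3125 = 0.22094 in, L = 2×6.3125 = 12.625 in. φR_n = 0.75 × 0.6 × 80 × 0.22094 × 12.625 = 100.4 kips.
Base metal shear (0.5 in plate): yield φR_n = 1.0×0.6×50×0.5×12.625 = 189.4 kips; rupture φR_n = 0.75×0.6×65×0.5×12.625 = 184.6 kips; take 184.6 kips (rupture).
Governing: min(100.4, 184.6) = 100.4 kips → weld metal.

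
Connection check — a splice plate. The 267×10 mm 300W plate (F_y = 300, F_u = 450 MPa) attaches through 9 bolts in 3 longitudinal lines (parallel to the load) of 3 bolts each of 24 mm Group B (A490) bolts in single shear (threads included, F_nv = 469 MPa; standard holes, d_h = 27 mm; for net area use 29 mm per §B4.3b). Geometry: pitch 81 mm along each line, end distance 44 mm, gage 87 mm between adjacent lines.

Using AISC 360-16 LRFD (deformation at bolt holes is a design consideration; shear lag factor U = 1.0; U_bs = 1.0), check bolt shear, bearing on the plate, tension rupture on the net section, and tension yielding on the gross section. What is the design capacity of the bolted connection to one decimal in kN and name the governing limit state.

607.5 kN (net-section rupture governs)

Bolt shear: A_b = π(24)²/4 = 452.39 mm². φR_n = 0.75 × 469 × 452.39 × 9 × 1 = 1432.2 kN.
Bearing (10 mm plate, F_u = 450 MPa): end bolts L_c = 44 − 27/2 = 30.5, R_n = min(1.2×30.5×10×450, 2.4×24×10×450) = 164.7 kN/bolt; interior L_c = 81 − 27 = 54, R_n = 259.2 kN/bolt. φR_n = 0.75 × (3×164.7 + 6×259.2) = 1537.0 kN.
Tension rupture (net): A_n = (267 − 3×29)×10 = 1800 mm² (U = 1.0, A_e = A_n). φR_n = 0.75 × 450 × 1800 = 607.5 kN.
Tension yield (gross): A_g = 267×10 = 2670 mm². φR_n = 0.90 × 300 × 2670 = 720.9 kN.
Governing: min(1432.2, 1537.0, 607.5, 720.9) = 607.5 kN → net-section rupture.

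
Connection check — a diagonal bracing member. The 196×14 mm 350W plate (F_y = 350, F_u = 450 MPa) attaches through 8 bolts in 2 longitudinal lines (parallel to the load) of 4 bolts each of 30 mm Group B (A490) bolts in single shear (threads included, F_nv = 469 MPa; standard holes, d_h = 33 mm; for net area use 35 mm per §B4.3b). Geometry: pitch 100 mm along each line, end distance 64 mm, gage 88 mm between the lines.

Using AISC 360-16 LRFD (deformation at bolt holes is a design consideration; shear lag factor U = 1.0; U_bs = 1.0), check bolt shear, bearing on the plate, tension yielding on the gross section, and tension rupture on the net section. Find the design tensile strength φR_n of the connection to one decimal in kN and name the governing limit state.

Bolt shear: A_b = π(30)²/4 = 706.86 mm². φR_n = 0.75 × 469 × 706.86 × 8 × 1 = 1989.1 kN.
Bearing (14 mm plate, F_u = 450 MPa): end bolts L_c = 64 − 33/2 = 47.5, R_n = min(1.2×47.5×14×450, 2.4×30×14×450) = 359.1 kN/bolt; interior L_c = 100 − 33 = 67, R_n = 453.6 kN/bolt. φR_n = 0.75 × (2×359.1 + 6×453.6) = 2579.9 kN.
Tension yield (gross): A_g = 196×14 = 2744 mm². φR_n = 0.90 × 350 × 2744 = 864.4 kN.
Tension rupture (net): A_n = (196 − 2×35)×14 = 1764 mm² (U = 1.0, A_e = A_n). φR_n = 0.75 × 450 × 1764 = 595.4 kN.
Governing: min(1989.1, 2579.9, 864.4, 595.4) = 595.4 kN → net-section rupture.

595.4 kN (net-section rupture governs)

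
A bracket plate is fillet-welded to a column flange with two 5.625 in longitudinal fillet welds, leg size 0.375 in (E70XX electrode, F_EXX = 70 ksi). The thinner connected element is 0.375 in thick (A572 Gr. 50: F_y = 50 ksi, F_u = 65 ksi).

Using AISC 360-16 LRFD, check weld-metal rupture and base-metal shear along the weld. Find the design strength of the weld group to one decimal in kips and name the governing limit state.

Weld metal: throat = 0.707×0.375 = 0.26513 in, L = 2×5.625 = 11.25 in. φR_n = 0.75 × 0.6 × 70 × 0.26513 × 11.25 = 94.0 kips.
Base metal shear (0.375 in plate): yield φR_n = 1.0×0.6×50×0.375×11.25 = 126.6 kips; rupture φR_n = 0.75×0.6×65×0.375×11.25 = 123.4 kips; take 123.4 kips (rupture).
Governing: min(94.0, 123.4) = 94.0 kips → weld metal.

94.0 kips (weld metal governs)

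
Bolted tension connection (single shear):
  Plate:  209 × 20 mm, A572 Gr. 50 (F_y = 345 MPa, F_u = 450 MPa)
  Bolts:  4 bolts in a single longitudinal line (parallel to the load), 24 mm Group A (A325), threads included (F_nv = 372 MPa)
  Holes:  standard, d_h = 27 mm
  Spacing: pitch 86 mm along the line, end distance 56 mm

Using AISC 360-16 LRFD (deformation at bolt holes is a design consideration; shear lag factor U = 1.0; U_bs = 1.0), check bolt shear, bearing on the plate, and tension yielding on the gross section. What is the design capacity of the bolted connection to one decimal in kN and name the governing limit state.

Bolt shear: A_b = π(24)²/4 = 452.39 mm². φR_n = 0.75 × 372 × 452.39 × 4 × 1 = 504.9 kN.
Bearing (20 mm plate, F_u = 450 MPa): end bolts L_c = 56 − 27/2 = 42.5, R_n = min(1.2×42.5×20×450, 2.4×24×20×450) = 459 kN/bolt; interior L_c = 86 − 27 = 59, R_n = 518.4 kN/bolt. φR_n = 0.75 × (1×459 + 3×518.4) = 1510.7 kN.
Tension yield (gross): A_g = 209×20 = 4180 mm². φR_n = 0.90 × 345 × 4180 = 1297.9 kN.
Governing: min(504.9, 1510.7, 1297.9) = 504.9 kN → bolt shear.

504.9 kN (bolt shear governs)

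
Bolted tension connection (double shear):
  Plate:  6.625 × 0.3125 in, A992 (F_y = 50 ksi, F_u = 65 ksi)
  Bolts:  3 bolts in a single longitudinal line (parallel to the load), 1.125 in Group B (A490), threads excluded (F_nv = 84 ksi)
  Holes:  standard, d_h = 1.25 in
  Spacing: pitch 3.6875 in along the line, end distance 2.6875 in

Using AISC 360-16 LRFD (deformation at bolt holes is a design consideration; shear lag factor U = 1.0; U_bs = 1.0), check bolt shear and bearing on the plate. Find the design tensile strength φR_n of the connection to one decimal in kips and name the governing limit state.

120.0 kips (bearing governs)

Bolt shear: A_b = π(1.125)²/4 = 0.99402 in². φR_n = 0.75 × 84 × 0.99402 × 3 × 2 = 375.7 kips.
Bearing (0.3125 in plate, F_u = 65 ksi): end bolts L_c = 2.6875 − 1.25/2 = 2.0625, R_n = min(1.2×2.0625×0.3125×65, 2.4×1.125×0.3125×65) = 50.273 kips/bolt; interior L_c = 3.6875 − 1.25 = 2.4375, R_n = 54.844 kips/bolt. φR_n = 0.75 × (1×50.273 + 2×54.844) = 120.0 kips.
Governing: min(375.7, 120.0) = 120.0 kips → bearing.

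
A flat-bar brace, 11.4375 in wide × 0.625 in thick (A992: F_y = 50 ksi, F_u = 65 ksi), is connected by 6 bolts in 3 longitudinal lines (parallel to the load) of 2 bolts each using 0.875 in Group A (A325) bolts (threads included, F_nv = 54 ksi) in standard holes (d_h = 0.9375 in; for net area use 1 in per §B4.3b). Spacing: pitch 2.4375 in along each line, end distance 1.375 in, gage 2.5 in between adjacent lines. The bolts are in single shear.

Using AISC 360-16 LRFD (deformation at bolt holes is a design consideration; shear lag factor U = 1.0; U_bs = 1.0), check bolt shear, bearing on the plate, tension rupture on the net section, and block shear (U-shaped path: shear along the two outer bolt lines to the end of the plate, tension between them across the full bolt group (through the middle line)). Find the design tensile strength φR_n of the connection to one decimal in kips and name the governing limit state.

146.1 kips (bolt shear governs)

Bolt shear: A_b = π(0.875)²/4 = 0.60132 in². φR_n = 0.75 × 54 × 0.60132 × 6 × 1 = 146.1 kips.
Bearing (0.625 in plate, F_u = 65 ksi): end bolts L_c = 1.375 − 0.9375/2 = 0.90625, R_n = min(1.2×0.90625×0.625×65, 2.4×0.875×0.625×65) = 44.18 kips/bolt; interior L_c = 2.4375 − 0.9375 = 1.5, R_n = 73.125 kips/bolt. φR_n = 0.75 × (3×44.18 + 3×73.125) = 263.9 kips.
Tension rupture (net): A_n = (11.4375 − 3×1)×0.625 = 5.2734 in² (U = 1.0, A_e = A_n). φR_n = 0.75 × 65 × 5.2734 = 257.1 kips.
Block shear: shear path 2×[1.375+1×2.4375] = 2×3.8125 in, A_gv = 4.7656, A_nv = 2×(3.8125 − 1.5×1)×0.625 = 2.8906 in²; tension across gage: (5 − 2×1)×0.625 = 1.875 in². R_n = min(0.6×65×2.8906, 0.6×50×4.7656) + 1.0×65×1.875 = min(112.73, 142.97) + 121.88 = 234.61 kips. φR_n = 0.75 × 234.61 = 176.0 kips.
Governing: min(146.1, 263.9, 257.1, 176.0) = 146.1 kips → bolt shear.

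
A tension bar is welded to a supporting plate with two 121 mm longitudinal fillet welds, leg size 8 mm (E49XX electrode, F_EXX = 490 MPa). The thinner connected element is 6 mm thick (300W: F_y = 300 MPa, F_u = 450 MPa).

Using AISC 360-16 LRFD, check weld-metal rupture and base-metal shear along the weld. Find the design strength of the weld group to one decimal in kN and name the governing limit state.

Weld metal: throat = 0.707×8 = 5.656 mm, L = 2×121 = 242 mm. φR_n = 0.75 × 0.6 × 490 × 5.656 × 242 = 301.8 kN.
Base metal shear (6 mm plate): yield φR_n = 1.0×0.6×300×6×242 = 261.4 kN; rupture φR_n = 0.75×0.6×450×6×242 = 294.0 kN; take 261.4 kN (yield).
Governing: min(301.8, 261.4) = 261.4 kN → base-metal shear.

261.4 kN (base-metal shear governs)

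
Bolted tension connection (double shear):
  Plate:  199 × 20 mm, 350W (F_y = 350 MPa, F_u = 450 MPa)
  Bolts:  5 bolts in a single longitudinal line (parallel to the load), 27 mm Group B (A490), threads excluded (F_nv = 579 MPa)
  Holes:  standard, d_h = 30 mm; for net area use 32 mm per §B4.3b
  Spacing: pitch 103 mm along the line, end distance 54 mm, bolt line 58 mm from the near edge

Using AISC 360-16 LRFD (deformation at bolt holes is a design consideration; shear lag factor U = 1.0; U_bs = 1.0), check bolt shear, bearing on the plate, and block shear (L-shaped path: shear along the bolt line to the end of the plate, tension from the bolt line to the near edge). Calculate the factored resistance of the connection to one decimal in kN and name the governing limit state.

1587.6 kN (block shear governs)

Bolt shear: A_b = π(27)²/4 = 572.56 mm². φR_n = 0.75 × 579 × 572.56 × 5 × 2 = 2486.3 kN.
Bearing (20 mm plate, F_u = 450 MPa): end bolts L_c = 54 − 30/2 = 39, R_n = min(1.2×39×20×450, 2.4×27×20×450) = 421.2 kN/bolt; interior L_c = 103 − 30 = 73, R_n = 583.2 kN/bolt. φR_n = 0.75 × (1×421.2 + 4×583.2) = 2065.5 kN.
Block shear: shear path 1×[54+4×103] = 1×466 mm, A_gv = 9320, A_nv = 1×(466 − 4.5×32)×20 = 6440 mm²; tension to near edge: (58 − 0.5×32)×20 = 840 mm². R_n = min(0.6×450×6440, 0.6×350×9320) + 1.0×450×840 = min(1738.8, 1957.2) + 378 = 2116.8 kN. φR_n = 0.75 × 2116.8 = 1587.6 kN.
Governing: min(2486.3, 2065.5, 1587.6) = 1587.6 kN → block shear.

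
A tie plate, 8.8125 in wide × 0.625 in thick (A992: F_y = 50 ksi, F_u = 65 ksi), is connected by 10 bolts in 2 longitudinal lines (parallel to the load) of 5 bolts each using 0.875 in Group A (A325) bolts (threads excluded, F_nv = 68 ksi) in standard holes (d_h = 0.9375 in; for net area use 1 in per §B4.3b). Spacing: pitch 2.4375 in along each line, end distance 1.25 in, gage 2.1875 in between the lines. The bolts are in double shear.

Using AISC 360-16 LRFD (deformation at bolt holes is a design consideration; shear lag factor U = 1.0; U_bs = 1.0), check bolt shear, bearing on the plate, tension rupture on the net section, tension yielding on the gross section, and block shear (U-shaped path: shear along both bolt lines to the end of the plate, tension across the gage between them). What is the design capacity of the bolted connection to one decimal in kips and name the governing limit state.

Bolt shear: A_b = π(0.875)²/4 = 0.60132 in². φR_n = 0.75 × 68 × 0.60132 × 10 × 2 = 613.3 kips.
Bearing (0.625 in plate, F_u = 65 ksi): end bolts L_c = 1.25 − 0.9375/2 = 0.78125, R_n = min(1.2×0.78125×0.625×65, 2.4×0.875×0.625×65) = 38.086 kips/bolt; interior L_c = 2.4375 − 0.9375 = 1.5, R_n = 73.125 kips/bolt. φR_n = 0.75 × (2×38.086 + 8×73.125) = 495.9 kips.
Tension rupture (net): A_n = (8.8125 − 2×1)×0.625 = 4.2578 in² (U = 1.0, A_e = A_n). φR_n = 0.75 × 65 × 4.2578 = 207.6 kips.
Tension yield (gross): A_g = 8.8125×0.625 = 5.5078 in². φR_n = 0.90 × 50 × 5.5078 = 247.9 kips.
Block shear: shear path 2×[1.25+4×2.4375] = 2×11 in, A_gv = 13.75, A_nv = 2×(11 − 4.5×1)×0.625 = 8.125 in²; tension across gage: (2.1875 − 1×1)×0.625 = 0.74219 in². R_n = min(0.6×65×8.125, 0.6×50×13.75) + 1.0×65×0.74219 = min(316.88, 412.5) + 48.242 = 365.12 kips. φR_n = 0.75 × 365.12 = 273.8 kips.
Governing: min(613.3, 495.9, 207.6, 247.9, 273.8) = 207.6 kips → net-section rupture.

207.6 kips (net-section rupture governs)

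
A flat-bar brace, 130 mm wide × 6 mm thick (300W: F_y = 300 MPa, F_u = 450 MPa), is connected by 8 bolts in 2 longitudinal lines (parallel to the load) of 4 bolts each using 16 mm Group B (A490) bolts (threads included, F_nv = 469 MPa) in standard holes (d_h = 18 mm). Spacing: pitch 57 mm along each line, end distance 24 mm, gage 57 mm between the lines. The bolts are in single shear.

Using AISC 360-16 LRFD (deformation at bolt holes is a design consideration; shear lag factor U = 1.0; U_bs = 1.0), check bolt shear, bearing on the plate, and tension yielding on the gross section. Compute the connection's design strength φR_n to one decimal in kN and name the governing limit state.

210.6 kN (gross-section yield governs)

Bolt shear: A_b = π(16)²/4 = 201.06 mm². φR_n = 0.75 × 469 × 201.06 × 8 × 1 = 565.8 kN.
Bearing (6 mm plate, F_u = 450 MPa): end bolts L_c = 24 − 18/2 = 15, R_n = min(1.2×15×6×450, 2.4×16×6×450) = 48.6 kN/bolt; interior L_c = 57 − 18 = 39, R_n = 103.68 kN/bolt. φR_n = 0.75 × (2×48.6 + 6×103.68) = 539.5 kN.
Tension yield (gross): A_g = 130×6 = 780 mm². φR_n = 0.90 × 300 × 780 = 210.6 kN.
Governing: min(565.8, 539.5, 210.6) = 210.6 kN → gross-section yield.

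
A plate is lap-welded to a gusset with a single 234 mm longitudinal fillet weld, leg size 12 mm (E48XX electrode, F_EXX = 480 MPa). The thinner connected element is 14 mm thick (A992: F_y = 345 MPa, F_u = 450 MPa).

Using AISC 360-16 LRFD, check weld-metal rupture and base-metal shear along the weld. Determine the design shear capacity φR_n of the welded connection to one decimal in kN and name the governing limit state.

Weld metal: throat = 0.707×12 = 8.484 mm, L = 234 mm. φR_n = 0.75 × 0.6 × 480 × 8.484 × 234 = 428.8 kN.
Base metal shear (14 mm plate): yield φR_n = 1.0×0.6×345×14×234 = 678.1 kN; rupture φR_n = 0.75×0.6×450×14×234 = 663.4 kN; take 663.4 kN (rupture).
Governing: min(428.8, 663.4) = 428.8 kN → weld metal.

428.8 kN (weld metal governs)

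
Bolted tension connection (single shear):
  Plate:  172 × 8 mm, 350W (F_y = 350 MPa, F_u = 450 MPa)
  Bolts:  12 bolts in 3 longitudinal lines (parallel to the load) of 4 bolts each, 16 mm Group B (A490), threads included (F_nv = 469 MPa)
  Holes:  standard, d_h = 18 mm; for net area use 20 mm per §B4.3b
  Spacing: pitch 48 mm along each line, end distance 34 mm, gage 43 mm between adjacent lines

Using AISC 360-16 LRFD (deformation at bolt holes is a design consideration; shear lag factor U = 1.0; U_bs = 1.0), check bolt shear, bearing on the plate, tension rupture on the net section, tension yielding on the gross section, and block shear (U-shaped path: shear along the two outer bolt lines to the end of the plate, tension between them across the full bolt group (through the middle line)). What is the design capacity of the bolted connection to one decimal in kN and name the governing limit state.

Bolt shear: A_b = π(16)²/4 = 201.06 mm². φR_n = 0.75 × 469 × 201.06 × 12 × 1 = 848.7 kN.
Bearing (8 mm plate, F_u = 450 MPa): end bolts L_c = 34 − 18/2 = 25, R_n = min(1.2×25×8×450, 2.4×16×8×450) = 108 kN/bolt; interior L_c = 48 − 18 = 30, R_n = 129.6 kN/bolt. φR_n = 0.75 × (3×108 + 9×129.6) = 1117.8 kN.
Tension rupture (net): A_n = (172 − 3×20)×8 = 896 mm² (U = 1.0, A_e = A_n). φR_n = 0.75 × 450 × 896 = 302.4 kN.
Tension yield (gross): A_g = 172×8 = 1376 mm². φR_n = 0.90 × 350 × 1376 = 433.4 kN.
Block shear: shear path 2×[34+3×48] = 2×178 mm, A_gv = 2848, A_nv = 2×(178 − 3.5×20)×8 = 1728 mm²; tension across gage: (86 − 2×20)×8 = 368 mm². R_n = min(0.6×450×1728, 0.6×350×2848) + 1.0×450×368 = min(466.56, 598.08) + 165.6 = 632.16 kN. φR_n = 0.75 × 632.16 = 474.1 kN.
Governing: min(848.7, 1117.8, 302.4, 433.4, 474.1) = 302.4 kN → net-section rupture.

302.4 kN (net-section rupture governs)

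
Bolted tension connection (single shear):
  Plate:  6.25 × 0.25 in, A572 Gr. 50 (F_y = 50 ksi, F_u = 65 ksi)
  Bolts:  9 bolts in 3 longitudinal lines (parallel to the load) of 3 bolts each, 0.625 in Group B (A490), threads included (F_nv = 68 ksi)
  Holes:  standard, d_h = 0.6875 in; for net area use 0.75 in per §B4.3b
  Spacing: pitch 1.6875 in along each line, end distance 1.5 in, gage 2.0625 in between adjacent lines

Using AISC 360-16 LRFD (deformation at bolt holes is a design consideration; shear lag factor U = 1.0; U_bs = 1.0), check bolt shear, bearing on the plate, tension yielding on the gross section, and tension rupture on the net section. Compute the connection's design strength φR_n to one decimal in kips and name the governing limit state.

Bolt shear: A_b = π(0.625)²/4 = 0.3068 in². φR_n = 0.75 × 68 × 0.3068 × 9 × 1 = 140.8 kips.
Bearing (0.25 in plate, F_u = 65 ksi): end bolts L_c = 1.5 − 0.6875/2 = 1.15625, R_n = min(1.2×1.15625×0.25×65, 2.4×0.625×0.25×65) = 22.547 kips/bolt; interior L_c = 1.6875 − 0.6875 = 1, R_n = 19.5 kips/bolt. φR_n = 0.75 × (3×22.547 + 6×19.5) = 138.5 kips.
Tension yield (gross): A_g = 6.25×0.25 = 1.5625 in². φR_n = 0.90 × 50 × 1.5625 = 70.3 kips.
Tension rupture (net): A_n = (6.25 − 3×0.75)×0.25 = 1 in² (U = 1.0, A_e = A_n). φR_n = 0.75 × 65 × 1 = 48.8 kips.
Governing: min(140.8, 138.5, 70.3, 48.8) = 48.8 kips → net-section rupture.

48.8 kips (net-section rupture governs)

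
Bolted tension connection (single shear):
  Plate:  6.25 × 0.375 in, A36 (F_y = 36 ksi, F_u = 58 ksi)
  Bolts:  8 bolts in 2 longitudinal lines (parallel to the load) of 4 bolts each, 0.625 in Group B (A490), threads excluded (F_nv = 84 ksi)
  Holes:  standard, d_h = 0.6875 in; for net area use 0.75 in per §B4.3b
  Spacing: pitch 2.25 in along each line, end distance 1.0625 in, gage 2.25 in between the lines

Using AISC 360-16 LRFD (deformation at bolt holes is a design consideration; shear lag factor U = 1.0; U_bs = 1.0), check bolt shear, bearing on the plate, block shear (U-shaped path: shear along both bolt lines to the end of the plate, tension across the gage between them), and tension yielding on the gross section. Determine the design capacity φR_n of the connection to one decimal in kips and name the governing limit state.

75.9 kips (gross-section yield governs)

Bolt shear: A_b = π(0.625)²/4 = 0.3068 in². φR_n = 0.75 × 84 × 0.3068 × 8 × 1 = 154.6 kips.
Bearing (0.375 in plate, F_u = 58 ksi): end bolts L_c = 1.0625 − 0.6875/2 = 0.71875, R_n = min(1.2×0.71875×0.375×58, 2.4×0.625×0.375×58) = 18.759 kips/bolt; interior L_c = 2.25 − 0.6875 = 1.5625, R_n = 32.625 kips/bolt. φR_n = 0.75 × (2×18.759 + 6×32.625) = 175.0 kips.
Block shear: shear path 2×[1.0625+3×2.25] = 2×7.8125 in, A_gv = 5.8594, A_nv = 2×(7.8125 − 3.5×0.75)×0.375 = 3.8906 in²; tension across gage: (2.25 − 1×0.75)×0.375 = 0.5625 in². R_n = min(0.6×58×3.8906, 0.6×36×5.8594) + 1.0×58×0.5625 = min(135.39, 126.56) + 32.625 = 159.19 kips. φR_n = 0.75 × 159.19 = 119.4 kips.
Tension yield (gross): A_g = 6.25×0.375 = 2.3438 in². φR_n = 0.90 × 36 × 2.3438 = 75.9 kips.
Governing: min(154.6, 175.0, 119.4, 75.9) = 75.9 kips → gross-section yield.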